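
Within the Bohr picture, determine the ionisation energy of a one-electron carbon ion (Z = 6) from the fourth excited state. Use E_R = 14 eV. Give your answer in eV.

20 eV

E_n = −E_R·Z²/n² = −14 × 6²/5² eV = -20 eV
Ionisation energy = −E_n = 20 eV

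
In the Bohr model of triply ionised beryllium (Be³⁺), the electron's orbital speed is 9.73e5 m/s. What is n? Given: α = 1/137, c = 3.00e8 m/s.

v_n = Zαc/n ⇒ n = Zαc/v = 4 × 0.00730 × 3.00e8 / 9.73e5 ≈ 9.00
n = 9

9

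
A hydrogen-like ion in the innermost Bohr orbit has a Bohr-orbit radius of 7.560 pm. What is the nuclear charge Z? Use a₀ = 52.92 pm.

r_n = n²a₀/Z ⇒ Z = n²a₀/r = 1² × 52.92 / 7.560 ≈ 7.00
Z = 7

7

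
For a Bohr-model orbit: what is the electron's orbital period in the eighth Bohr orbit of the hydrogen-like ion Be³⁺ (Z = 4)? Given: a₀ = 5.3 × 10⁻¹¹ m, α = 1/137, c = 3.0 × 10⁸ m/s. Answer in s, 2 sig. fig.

4.9 × 10⁻¹⁵ s

r = n²a₀/Z = 8²·5.3 × 10⁻¹¹/4 = 8.5 × 10⁻¹⁰ m
v = Zαc/n = 4·0.0073·3.0 × 10⁸/8 = 1.1 × 10⁶ m/s
T = 2πr/v = 4.9 × 10⁻¹⁵ s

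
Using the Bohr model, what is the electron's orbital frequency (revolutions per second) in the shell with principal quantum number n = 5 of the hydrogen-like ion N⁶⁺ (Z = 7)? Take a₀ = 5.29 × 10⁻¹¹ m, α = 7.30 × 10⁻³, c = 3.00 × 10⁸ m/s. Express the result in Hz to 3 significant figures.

2.58 × 10¹⁵ Hz

r = n²a₀/Z = 1.89 × 10⁻¹⁰ m, v = Zαc/n = 3.07 × 10⁶ m/s
f = v/(2πr) = 2.58 × 10¹⁵ Hz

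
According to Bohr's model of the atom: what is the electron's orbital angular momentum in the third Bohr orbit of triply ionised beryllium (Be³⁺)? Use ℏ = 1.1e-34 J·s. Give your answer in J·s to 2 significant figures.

L_n = nℏ = 3 × 1.1e-34 = 3.3e-34 J·s

3.3e-34 J·s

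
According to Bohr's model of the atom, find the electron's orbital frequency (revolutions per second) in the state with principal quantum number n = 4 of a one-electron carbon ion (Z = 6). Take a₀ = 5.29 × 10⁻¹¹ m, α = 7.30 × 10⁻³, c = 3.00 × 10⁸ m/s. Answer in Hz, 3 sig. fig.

3.71 × 10¹⁵ Hz

r = n²a₀/Z = 1.41 × 10⁻¹⁰ m, v = Zαc/n = 3.29 × 10⁶ m/s
f = v/(2πr) = 3.71 × 10¹⁵ Hz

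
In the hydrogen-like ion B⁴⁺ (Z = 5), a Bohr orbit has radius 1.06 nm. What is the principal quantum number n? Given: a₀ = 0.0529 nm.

10

r_n = n²a₀/Z ⇒ n² = rZ/a₀ = 1.06 × 5 / 0.0529 ≈ 100.19
n = 10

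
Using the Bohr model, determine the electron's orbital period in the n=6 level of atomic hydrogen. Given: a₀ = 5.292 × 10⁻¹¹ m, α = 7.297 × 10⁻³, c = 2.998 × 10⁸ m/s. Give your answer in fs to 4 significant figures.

32.83 fs

r = n²a₀/Z = 6²·5.292 × 10⁻¹¹/1 = 1.905 × 10⁻⁹ m
v = Zαc/n = 1·0.007297·2.998 × 10⁸/6 = 3.646 × 10⁵ m/s
T = 2πr/v = 3.283 × 10⁻¹⁴ s = 32.83 fs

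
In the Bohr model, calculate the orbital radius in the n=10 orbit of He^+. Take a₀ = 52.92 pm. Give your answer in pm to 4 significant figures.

2646 pm

r_n = n²a₀/Z = 10² × 52.92 / 2
    = 100 × 52.92 / 2 = 2646 pm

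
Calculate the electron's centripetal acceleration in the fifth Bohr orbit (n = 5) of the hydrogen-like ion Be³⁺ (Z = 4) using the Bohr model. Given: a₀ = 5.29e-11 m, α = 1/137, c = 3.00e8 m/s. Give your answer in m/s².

9.28e21 m/s²

r = n²a₀/Z = 3.31e-10 m, v = Zαc/n = 1.75e6 m/s
a = v²/r = (1.75e6)² / 3.31e-10 = 9.28e21 m/s²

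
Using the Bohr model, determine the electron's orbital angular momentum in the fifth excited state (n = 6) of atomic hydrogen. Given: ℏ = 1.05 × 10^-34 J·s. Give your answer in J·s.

L_n = nℏ = 6 × 1.05 × 10^-34 = 6.30 × 10^-34 J·s

6.30 × 10^-34 J·s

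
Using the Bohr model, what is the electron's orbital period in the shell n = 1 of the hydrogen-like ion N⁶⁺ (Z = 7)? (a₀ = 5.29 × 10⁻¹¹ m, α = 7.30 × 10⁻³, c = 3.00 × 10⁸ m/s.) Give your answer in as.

3.10 as

r = n²a₀/Z = 1²·5.29 × 10⁻¹¹/7 = 7.56 × 10⁻¹² m
v = Zαc/n = 7·0.00730·3.00 × 10⁸/1 = 1.53 × 10⁷ m/s
T = 2πr/v = 3.10 × 10⁻¹⁸ s = 3.10 as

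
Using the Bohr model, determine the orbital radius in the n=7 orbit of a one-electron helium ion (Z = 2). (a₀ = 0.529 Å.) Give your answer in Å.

13.0 Å

r_n = n²a₀/Z = 7² × 0.529 / 2
    = 49 × 0.529 / 2 = 13.0 Å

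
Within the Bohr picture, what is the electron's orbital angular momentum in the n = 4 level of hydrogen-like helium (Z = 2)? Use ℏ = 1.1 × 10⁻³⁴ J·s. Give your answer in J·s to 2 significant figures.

L_n = nℏ = 4 × 1.1 × 10⁻³⁴ = 4.4 × 10⁻³⁴ J·s

4.4 × 10⁻³⁴ J·s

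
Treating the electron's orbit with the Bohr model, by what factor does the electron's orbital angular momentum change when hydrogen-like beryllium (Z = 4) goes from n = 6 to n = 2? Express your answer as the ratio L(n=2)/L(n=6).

1/3

L = nℏ depends only on n, so L ∝ n.
L(n=2)/L(n=6) = (2/6)^1 = 1/3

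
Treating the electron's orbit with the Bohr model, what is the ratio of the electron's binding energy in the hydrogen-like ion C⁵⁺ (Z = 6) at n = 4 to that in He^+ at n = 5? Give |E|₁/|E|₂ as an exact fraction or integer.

|E| ∝ Z^2 · n^-2
|E|₁/|E|₂ = (6/2)^2 · (4/5)^-2 = 225/16

225/16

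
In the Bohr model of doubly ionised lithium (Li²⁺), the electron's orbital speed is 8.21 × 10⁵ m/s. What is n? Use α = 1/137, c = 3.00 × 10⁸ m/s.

8

v_n = Zαc/n ⇒ n = Zαc/v = 3 × 0.00730 × 3.00 × 10⁸ / 8.21 × 10⁵ ≈ 8.00
n = 8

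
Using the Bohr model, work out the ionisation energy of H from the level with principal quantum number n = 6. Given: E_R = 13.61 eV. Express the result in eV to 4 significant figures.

0.3781 eV

E_n = −E_R·Z²/n² = −13.61 × 1²/6² eV = -0.3781 eV
Ionisation energy = −E_n = 0.3781 eV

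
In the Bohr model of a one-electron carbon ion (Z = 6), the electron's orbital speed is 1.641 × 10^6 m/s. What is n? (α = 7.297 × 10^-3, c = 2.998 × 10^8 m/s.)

8

v_n = Zαc/n ⇒ n = Zαc/v = 6 × 0.007297 × 2.998 × 10^8 / 1.641 × 10^6 ≈ 8.00
n = 8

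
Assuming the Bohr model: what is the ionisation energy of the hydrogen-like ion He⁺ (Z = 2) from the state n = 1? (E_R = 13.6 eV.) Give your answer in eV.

54.4 eV

E_n = −E_R·Z²/n² = −13.6 × 2²/1² eV = -54.4 eV
Ionisation energy = −E_n = 54.4 eV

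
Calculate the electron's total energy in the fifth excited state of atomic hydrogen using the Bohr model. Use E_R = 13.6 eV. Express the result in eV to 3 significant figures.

-0.378 eV

E_n = −E_R·Z²/n² = −13.6 × 1²/6² = -0.378 eV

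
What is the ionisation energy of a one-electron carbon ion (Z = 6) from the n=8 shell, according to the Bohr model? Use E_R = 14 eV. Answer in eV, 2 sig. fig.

E_n = −E_R·Z²/n² = −14 × 6²/8² eV = -7.9 eV
Ionisation energy = −E_n = 7.9 eV

7.9 eV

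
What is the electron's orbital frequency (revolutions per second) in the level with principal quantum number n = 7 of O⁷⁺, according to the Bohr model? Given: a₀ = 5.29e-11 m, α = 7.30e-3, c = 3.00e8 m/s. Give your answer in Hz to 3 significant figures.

r = n²a₀/Z = 3.24e-10 m, v = Zαc/n = 2.50e6 m/s
f = v/(2πr) = 1.23e15 Hz

1.23e15 Hz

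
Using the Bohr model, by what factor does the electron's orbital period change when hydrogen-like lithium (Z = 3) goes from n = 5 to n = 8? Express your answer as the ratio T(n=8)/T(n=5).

T ∝ Z^-2 · n^3; with Z fixed, T ∝ n^3.
T(n=8)/T(n=5) = (8/5)^3 = 512/125

512/125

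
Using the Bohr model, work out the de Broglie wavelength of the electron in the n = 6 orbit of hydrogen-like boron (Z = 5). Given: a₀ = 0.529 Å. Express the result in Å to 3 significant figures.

The Bohr quantisation condition is nλ = 2πr_n.
r_n = n²a₀/Z = 3.81 Å
λ = 2πr_n/n = 2π·3.81/6 = 3.99 Å

3.99 Å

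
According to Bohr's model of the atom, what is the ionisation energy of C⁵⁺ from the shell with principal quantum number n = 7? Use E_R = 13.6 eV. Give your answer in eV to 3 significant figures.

9.99 eV

E_n = −E_R·Z²/n² = −13.6 × 6²/7² eV = -9.99 eV
Ionisation energy = −E_n = 9.99 eV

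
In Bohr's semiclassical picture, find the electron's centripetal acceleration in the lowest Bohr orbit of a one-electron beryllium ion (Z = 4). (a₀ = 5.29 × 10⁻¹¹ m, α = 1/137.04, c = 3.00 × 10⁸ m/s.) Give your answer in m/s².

5.80 × 10²⁴ m/s²

r = n²a₀/Z = 1.32 × 10⁻¹¹ m, v = Zαc/n = 8.76 × 10⁶ m/s
a = v²/r = (8.76 × 10⁶)² / 1.32 × 10⁻¹¹ = 5.80 × 10²⁴ m/s²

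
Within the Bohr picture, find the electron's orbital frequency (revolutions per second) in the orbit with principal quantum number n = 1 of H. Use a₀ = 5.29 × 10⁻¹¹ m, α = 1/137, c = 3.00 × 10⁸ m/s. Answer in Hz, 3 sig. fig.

r = n²a₀/Z = 5.29 × 10⁻¹¹ m, v = Zαc/n = 2.19 × 10⁶ m/s
f = v/(2πr) = 6.59 × 10¹⁵ Hz

6.59 × 10¹⁵ Hz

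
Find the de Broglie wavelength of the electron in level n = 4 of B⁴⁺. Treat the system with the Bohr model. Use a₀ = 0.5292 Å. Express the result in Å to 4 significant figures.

The Bohr quantisation condition is nλ = 2πr_n.
r_n = n²a₀/Z = 1.693 Å
λ = 2πr_n/n = 2π·1.693/4 = 2.660 Å

2.660 Å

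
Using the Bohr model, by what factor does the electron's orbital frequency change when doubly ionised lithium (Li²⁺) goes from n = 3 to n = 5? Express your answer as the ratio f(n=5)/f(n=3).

27/125

f ∝ Z^2 · n^-3; with Z fixed, f ∝ n^-3.
f(n=5)/f(n=3) = (5/3)^-3 = 27/125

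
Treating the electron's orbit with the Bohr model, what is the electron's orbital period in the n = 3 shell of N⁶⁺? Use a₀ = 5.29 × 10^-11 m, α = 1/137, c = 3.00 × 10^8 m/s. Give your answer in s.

8.36 × 10^-17 s

r = n²a₀/Z = 3²·5.29 × 10^-11/7 = 6.80 × 10^-11 m
v = Zαc/n = 7·0.00730·3.00 × 10^8/3 = 5.11 × 10^6 m/s
T = 2πr/v = 8.36 × 10^-17 s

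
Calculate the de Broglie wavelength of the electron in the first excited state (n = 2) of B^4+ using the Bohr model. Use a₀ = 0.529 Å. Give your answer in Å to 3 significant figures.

The Bohr quantisation condition is nλ = 2πr_n.
r_n = n²a₀/Z = 0.423 Å
λ = 2πr_n/n = 2π·0.423/2 = 1.33 Å

1.33 Å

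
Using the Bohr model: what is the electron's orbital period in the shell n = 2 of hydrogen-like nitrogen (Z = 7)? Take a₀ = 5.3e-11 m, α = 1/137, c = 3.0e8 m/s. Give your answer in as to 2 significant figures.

25 as

r = n²a₀/Z = 2²·5.3e-11/7 = 3.0e-11 m
v = Zαc/n = 7·0.0073·3.0e8/2 = 7.7e6 m/s
T = 2πr/v = 2.5e-17 s = 25 as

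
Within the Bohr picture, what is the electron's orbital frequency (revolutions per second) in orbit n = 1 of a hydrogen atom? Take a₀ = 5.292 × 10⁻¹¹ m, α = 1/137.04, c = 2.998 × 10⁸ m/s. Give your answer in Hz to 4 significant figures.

6.579 × 10¹⁵ Hz

r = n²a₀/Z = 5.292 × 10⁻¹¹ m, v = Zαc/n = 2.188 × 10⁶ m/s
f = v/(2πr) = 6.579 × 10¹⁵ Hz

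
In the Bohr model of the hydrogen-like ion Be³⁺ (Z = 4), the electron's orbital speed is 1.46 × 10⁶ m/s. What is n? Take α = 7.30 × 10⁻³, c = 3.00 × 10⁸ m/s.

6

v_n = Zαc/n ⇒ n = Zαc/v = 4 × 0.00730 × 3.00 × 10⁸ / 1.46 × 10⁶ ≈ 6.00
n = 6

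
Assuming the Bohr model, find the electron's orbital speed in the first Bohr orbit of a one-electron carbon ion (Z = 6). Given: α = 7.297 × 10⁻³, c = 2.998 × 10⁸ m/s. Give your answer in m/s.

1.313 × 10⁷ m/s

v_n = Zαc/n = 6 × 0.007297 × 2.998 × 10⁸ / 1
    = 1.313 × 10⁷ m/s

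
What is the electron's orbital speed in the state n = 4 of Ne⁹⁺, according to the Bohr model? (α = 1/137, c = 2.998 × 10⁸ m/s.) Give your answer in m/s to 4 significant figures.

v_n = Zαc/n = 10 × 0.007299 × 2.998 × 10⁸ / 4
    = 5.471 × 10⁶ m/s

5.471 × 10⁶ m/s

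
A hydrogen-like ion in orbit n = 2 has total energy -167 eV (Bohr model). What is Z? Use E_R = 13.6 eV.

7

E_n = −E_R Z²/n² ⇒ Z² = −E_n n²/E_R = 167 × 2² / 13.6 ≈ 49.12
Z = 7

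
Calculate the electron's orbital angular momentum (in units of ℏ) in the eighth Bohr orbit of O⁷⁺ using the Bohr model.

L_n = nℏ, so L/ℏ = n = 8.

8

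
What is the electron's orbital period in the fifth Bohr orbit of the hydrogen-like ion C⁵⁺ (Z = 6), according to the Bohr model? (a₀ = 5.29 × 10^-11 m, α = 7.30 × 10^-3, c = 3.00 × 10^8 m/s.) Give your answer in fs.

r = n²a₀/Z = 5²·5.29 × 10^-11/6 = 2.20 × 10^-10 m
v = Zαc/n = 6·0.00730·3.00 × 10^8/5 = 2.63 × 10^6 m/s
T = 2πr/v = 5.27 × 10^-16 s = 0.527 fs

0.527 fs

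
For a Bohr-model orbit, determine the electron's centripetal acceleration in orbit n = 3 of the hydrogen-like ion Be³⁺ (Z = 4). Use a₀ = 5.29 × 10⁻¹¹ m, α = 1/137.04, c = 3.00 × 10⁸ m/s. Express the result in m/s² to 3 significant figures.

7.16 × 10²² m/s²

r = n²a₀/Z = 1.19 × 10⁻¹⁰ m, v = Zαc/n = 2.92 × 10⁶ m/s
a = v²/r = (2.92 × 10⁶)² / 1.19 × 10⁻¹⁰ = 7.16 × 10²² m/s²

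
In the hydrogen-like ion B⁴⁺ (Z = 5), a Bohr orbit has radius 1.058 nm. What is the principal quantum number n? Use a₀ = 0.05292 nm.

r_n = n²a₀/Z ⇒ n² = rZ/a₀ = 1.058 × 5 / 0.05292 ≈ 99.96
n = 10

10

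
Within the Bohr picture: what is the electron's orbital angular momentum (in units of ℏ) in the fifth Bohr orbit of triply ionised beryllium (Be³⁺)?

5

L_n = nℏ, so L/ℏ = n = 5.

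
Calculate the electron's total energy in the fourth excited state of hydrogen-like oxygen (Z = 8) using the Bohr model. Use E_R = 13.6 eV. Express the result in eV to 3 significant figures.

-34.8 eV

E_n = −E_R·Z²/n² = −13.6 × 8²/5² = -34.8 eV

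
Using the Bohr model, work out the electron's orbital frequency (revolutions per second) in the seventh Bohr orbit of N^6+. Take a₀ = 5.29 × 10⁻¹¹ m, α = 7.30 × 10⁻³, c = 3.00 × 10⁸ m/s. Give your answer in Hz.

9.41 × 10¹⁴ Hz

r = n²a₀/Z = 3.70 × 10⁻¹⁰ m, v = Zαc/n = 2.19 × 10⁶ m/s
f = v/(2πr) = 9.41 × 10¹⁴ Hz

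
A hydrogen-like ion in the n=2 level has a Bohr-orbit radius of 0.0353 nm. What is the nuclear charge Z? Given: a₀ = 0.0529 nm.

r_n = n²a₀/Z ⇒ Z = n²a₀/r = 2² × 0.0529 / 0.0353 ≈ 5.99
Z = 6

6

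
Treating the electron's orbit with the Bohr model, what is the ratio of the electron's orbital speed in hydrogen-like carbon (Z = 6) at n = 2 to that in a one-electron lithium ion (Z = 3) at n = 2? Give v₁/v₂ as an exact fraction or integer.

2

v ∝ Z^1 · n^-1
v₁/v₂ = (6/3)^1 · (2/2)^-1 = 2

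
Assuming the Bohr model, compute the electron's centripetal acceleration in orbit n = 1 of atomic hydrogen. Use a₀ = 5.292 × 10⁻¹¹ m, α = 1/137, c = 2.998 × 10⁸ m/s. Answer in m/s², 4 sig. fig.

9.049 × 10²² m/s²

r = n²a₀/Z = 5.292 × 10⁻¹¹ m, v = Zαc/n = 2.188 × 10⁶ m/s
a = v²/r = (2.188 × 10⁶)² / 5.292 × 10⁻¹¹ = 9.049 × 10²² m/s²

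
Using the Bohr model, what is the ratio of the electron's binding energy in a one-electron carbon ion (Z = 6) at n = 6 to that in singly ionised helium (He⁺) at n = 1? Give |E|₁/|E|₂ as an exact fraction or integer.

|E| ∝ Z^2 · n^-2
|E|₁/|E|₂ = (6/2)^2 · (6/1)^-2 = 1/4

1/4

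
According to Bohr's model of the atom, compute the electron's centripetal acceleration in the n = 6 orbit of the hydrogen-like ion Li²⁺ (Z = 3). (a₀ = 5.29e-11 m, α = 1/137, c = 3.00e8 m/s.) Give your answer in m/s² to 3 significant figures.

1.89e21 m/s²

r = n²a₀/Z = 6.35e-10 m, v = Zαc/n = 1.09e6 m/s
a = v²/r = (1.09e6)² / 6.35e-10 = 1.89e21 m/s²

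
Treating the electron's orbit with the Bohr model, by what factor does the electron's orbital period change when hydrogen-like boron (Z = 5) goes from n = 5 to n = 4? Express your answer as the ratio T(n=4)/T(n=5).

T ∝ Z^-2 · n^3; with Z fixed, T ∝ n^3.
T(n=4)/T(n=5) = (4/5)^3 = 64/125

64/125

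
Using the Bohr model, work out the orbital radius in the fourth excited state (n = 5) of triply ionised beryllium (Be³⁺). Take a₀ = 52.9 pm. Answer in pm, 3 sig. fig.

r_n = n²a₀/Z = 5² × 52.9 / 4
    = 25 × 52.9 / 4 = 331 pm

331 pm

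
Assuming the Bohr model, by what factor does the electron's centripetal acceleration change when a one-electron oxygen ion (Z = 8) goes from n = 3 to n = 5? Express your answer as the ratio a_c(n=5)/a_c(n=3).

81/625

a_c ∝ Z^3 · n^-4; with Z fixed, a_c ∝ n^-4.
a_c(n=5)/a_c(n=3) = (5/3)^-4 = 81/625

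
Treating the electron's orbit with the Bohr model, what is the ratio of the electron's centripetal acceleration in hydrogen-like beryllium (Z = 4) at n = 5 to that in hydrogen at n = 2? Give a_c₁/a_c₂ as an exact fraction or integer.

a_c ∝ Z^3 · n^-4
a_c₁/a_c₂ = (4/1)^3 · (5/2)^-4 = 1024/625

1024/625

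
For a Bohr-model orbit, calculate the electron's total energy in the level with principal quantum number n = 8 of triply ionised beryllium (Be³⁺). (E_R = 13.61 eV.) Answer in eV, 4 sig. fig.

E_n = −E_R·Z²/n² = −13.61 × 4²/8² = -3.402 eV

-3.402 eV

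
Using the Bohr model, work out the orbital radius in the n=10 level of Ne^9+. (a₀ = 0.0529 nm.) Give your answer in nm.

r_n = n²a₀/Z = 10² × 0.0529 / 10
    = 100 × 0.0529 / 10 = 0.529 nm

0.529 nm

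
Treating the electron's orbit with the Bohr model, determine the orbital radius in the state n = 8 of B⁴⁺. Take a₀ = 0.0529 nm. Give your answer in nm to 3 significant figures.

0.677 nm

r_n = n²a₀/Z = 8² × 0.0529 / 5
    = 64 × 0.0529 / 5 = 0.677 nm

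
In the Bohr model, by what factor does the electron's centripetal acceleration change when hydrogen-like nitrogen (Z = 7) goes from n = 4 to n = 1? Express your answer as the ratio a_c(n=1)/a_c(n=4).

a_c ∝ Z^3 · n^-4; with Z fixed, a_c ∝ n^-4.
a_c(n=1)/a_c(n=4) = (1/4)^-4 = 256

256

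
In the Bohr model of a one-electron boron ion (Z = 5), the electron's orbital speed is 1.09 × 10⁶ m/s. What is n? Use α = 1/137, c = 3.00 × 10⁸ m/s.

v_n = Zαc/n ⇒ n = Zαc/v = 5 × 0.00730 × 3.00 × 10⁸ / 1.09 × 10⁶ ≈ 10.04
n = 10

10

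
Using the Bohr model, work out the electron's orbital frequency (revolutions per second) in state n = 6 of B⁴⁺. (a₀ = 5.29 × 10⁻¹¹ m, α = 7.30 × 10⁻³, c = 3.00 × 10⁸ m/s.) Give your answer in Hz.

r = n²a₀/Z = 3.81 × 10⁻¹⁰ m, v = Zαc/n = 1.82 × 10⁶ m/s
f = v/(2πr) = 7.63 × 10¹⁴ Hz

7.63 × 10¹⁴ Hz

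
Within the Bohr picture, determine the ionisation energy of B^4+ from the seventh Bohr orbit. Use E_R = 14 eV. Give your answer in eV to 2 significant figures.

7.1 eV

E_n = −E_R·Z²/n² = −14 × 5²/7² eV = -7.1 eV
Ionisation energy = −E_n = 7.1 eV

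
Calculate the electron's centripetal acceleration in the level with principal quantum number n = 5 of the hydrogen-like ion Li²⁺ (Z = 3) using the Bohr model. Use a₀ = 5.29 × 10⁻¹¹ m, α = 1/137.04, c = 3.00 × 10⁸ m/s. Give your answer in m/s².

3.91 × 10²¹ m/s²

r = n²a₀/Z = 4.41 × 10⁻¹⁰ m, v = Zαc/n = 1.31 × 10⁶ m/s
a = v²/r = (1.31 × 10⁶)² / 4.41 × 10⁻¹⁰ = 3.91 × 10²¹ m/s²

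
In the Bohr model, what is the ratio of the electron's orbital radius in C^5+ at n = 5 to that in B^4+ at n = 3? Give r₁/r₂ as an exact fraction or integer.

125/54

r ∝ Z^-1 · n^2
r₁/r₂ = (6/5)^-1 · (5/3)^2 = 125/54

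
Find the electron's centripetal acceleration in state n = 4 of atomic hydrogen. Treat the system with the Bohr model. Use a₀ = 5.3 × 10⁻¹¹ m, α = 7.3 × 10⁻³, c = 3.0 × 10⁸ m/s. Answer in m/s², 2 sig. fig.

r = n²a₀/Z = 8.5 × 10⁻¹⁰ m, v = Zαc/n = 5.5 × 10⁵ m/s
a = v²/r = (5.5 × 10⁵)² / 8.5 × 10⁻¹⁰ = 3.5 × 10²⁰ m/s²

3.5 × 10²⁰ m/s²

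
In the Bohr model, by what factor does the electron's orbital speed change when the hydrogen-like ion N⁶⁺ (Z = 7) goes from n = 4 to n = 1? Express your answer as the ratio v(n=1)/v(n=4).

4

v ∝ Z^1 · n^-1; with Z fixed, v ∝ n^-1.
v(n=1)/v(n=4) = (1/4)^-1 = 4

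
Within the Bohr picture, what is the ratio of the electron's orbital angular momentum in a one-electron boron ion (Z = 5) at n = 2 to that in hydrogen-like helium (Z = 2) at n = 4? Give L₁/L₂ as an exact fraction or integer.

1/2

L = nℏ is independent of Z.
L₁/L₂ = n₁/n₂ = 2/4 = 1/2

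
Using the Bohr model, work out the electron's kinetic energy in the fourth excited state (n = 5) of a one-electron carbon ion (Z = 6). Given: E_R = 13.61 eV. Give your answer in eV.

For a Coulomb orbit the virial theorem gives K = −E_n.
E_n = −E_R·Z²/n², so K = E_R·Z²/n² = 13.61 × 6²/5² = 19.60 eV

19.60 eV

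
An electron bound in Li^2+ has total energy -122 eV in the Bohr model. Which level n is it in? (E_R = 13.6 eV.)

E_n = −E_R Z²/n² ⇒ n² = E_R Z²/(−E_n) = 13.6 × 3² / 122 ≈ 1.00
n = 1

1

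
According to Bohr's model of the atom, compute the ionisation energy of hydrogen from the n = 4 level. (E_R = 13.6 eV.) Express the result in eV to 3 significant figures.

E_n = −E_R·Z²/n² = −13.6 × 1²/4² eV = -0.850 eV
Ionisation energy = −E_n = 0.850 eV

0.850 eV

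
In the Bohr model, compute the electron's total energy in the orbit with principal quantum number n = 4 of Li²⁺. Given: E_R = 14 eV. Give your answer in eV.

E_n = −E_R·Z²/n² = −14 × 3²/4² = -7.9 eV

-7.9 eV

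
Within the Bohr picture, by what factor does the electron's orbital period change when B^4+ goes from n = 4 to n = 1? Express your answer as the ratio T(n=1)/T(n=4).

1/64

T ∝ Z^-2 · n^3; with Z fixed, T ∝ n^3.
T(n=1)/T(n=4) = (1/4)^3 = 1/64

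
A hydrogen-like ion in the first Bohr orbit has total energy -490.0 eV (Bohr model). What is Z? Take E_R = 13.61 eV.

E_n = −E_R Z²/n² ⇒ Z² = −E_n n²/E_R = 490.0 × 1² / 13.61 ≈ 36.00
Z = 6

6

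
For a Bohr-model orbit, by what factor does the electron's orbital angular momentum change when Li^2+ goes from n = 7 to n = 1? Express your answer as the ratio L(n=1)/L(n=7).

1/7

L = nℏ depends only on n, so L ∝ n.
L(n=1)/L(n=7) = (1/7)^1 = 1/7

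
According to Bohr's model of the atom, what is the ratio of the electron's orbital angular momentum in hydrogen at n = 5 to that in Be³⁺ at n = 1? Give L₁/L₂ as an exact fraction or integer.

L = nℏ is independent of Z.
L₁/L₂ = n₁/n₂ = 5/1 = 5

5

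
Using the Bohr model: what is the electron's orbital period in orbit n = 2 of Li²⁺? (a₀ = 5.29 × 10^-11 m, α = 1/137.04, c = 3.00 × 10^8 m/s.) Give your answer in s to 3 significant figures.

r = n²a₀/Z = 2²·5.29 × 10^-11/3 = 7.05 × 10^-11 m
v = Zαc/n = 3·0.00730·3.00 × 10^8/2 = 3.28 × 10^6 m/s
T = 2πr/v = 1.35 × 10^-16 s

1.35 × 10^-16 s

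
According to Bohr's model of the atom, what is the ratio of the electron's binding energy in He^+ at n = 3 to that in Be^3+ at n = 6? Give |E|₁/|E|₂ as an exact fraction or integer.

|E| ∝ Z^2 · n^-2
|E|₁/|E|₂ = (2/4)^2 · (3/6)^-2 = 1

1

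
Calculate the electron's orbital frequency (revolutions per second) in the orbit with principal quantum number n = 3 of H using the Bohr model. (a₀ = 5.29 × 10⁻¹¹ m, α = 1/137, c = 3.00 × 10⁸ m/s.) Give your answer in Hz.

r = n²a₀/Z = 4.76 × 10⁻¹⁰ m, v = Zαc/n = 7.30 × 10⁵ m/s
f = v/(2πr) = 2.44 × 10¹⁴ Hz

2.44 × 10¹⁴ Hz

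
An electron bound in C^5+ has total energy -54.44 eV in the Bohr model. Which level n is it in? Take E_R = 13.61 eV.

3

E_n = −E_R Z²/n² ⇒ n² = E_R Z²/(−E_n) = 13.61 × 6² / 54.44 ≈ 9.00
n = 3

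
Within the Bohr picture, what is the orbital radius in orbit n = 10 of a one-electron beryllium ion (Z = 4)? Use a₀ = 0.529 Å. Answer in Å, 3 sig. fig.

13.2 Å

r_n = n²a₀/Z = 10² × 0.529 / 4
    = 100 × 0.529 / 4 = 13.2 Å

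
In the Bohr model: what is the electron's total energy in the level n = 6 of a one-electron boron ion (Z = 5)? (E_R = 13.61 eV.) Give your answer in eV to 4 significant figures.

E_n = −E_R·Z²/n² = −13.61 × 5²/6² = -9.451 eV

-9.451 eV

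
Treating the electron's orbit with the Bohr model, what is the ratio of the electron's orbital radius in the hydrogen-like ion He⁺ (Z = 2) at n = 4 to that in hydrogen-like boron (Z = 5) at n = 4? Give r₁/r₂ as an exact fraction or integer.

r ∝ Z^-1 · n^2
r₁/r₂ = (2/5)^-1 · (4/4)^2 = 5/2

5/2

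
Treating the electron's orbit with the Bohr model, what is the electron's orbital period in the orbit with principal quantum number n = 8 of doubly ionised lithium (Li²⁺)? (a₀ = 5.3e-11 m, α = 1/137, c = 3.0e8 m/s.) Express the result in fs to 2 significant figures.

8.7 fs

r = n²a₀/Z = 8²·5.3e-11/3 = 1.1e-9 m
v = Zαc/n = 3·0.0073·3.0e8/8 = 8.2e5 m/s
T = 2πr/v = 8.7e-15 s = 8.7 fs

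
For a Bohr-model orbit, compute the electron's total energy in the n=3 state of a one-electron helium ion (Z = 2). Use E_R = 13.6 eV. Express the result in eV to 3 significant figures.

E_n = −E_R·Z²/n² = −13.6 × 2²/3² = -6.04 eV

-6.04 eV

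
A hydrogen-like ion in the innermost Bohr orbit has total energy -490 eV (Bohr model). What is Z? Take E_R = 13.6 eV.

E_n = −E_R Z²/n² ⇒ Z² = −E_n n²/E_R = 490 × 1² / 13.6 ≈ 36.03
Z = 6

6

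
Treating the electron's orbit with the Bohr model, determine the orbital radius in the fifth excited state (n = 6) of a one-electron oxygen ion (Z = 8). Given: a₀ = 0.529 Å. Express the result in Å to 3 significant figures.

2.38 Å

r_n = n²a₀/Z = 6² × 0.529 / 8
    = 36 × 0.529 / 8 = 2.38 Å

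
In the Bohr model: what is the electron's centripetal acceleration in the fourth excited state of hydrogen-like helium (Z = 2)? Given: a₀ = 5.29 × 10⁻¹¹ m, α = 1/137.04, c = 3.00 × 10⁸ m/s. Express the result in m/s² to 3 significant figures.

1.16 × 10²¹ m/s²

r = n²a₀/Z = 6.61 × 10⁻¹⁰ m, v = Zαc/n = 8.76 × 10⁵ m/s
a = v²/r = (8.76 × 10⁵)² / 6.61 × 10⁻¹⁰ = 1.16 × 10²¹ m/s²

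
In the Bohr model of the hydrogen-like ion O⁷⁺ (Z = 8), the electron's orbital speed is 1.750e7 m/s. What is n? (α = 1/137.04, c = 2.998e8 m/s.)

1

v_n = Zαc/n ⇒ n = Zαc/v = 8 × 0.007297 × 2.998e8 / 1.750e7 ≈ 1.00
n = 1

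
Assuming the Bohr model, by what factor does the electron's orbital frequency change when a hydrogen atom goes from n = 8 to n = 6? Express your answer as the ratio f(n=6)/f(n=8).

f ∝ Z^2 · n^-3; with Z fixed, f ∝ n^-3.
f(n=6)/f(n=8) = (6/8)^-3 = 64/27

64/27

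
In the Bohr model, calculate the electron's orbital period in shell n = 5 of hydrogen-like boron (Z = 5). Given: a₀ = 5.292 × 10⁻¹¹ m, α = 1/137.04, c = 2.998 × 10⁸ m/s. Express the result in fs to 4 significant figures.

0.7600 fs

r = n²a₀/Z = 5²·5.292 × 10⁻¹¹/5 = 2.646 × 10⁻¹⁰ m
v = Zαc/n = 5·0.007297·2.998 × 10⁸/5 = 2.188 × 10⁶ m/s
T = 2πr/v = 7.600 × 10⁻¹⁶ s = 0.7600 fs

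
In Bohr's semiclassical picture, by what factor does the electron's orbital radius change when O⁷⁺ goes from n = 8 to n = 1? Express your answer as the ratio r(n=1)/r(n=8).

1/64

r ∝ Z^-1 · n^2; with Z fixed, r ∝ n^2.
r(n=1)/r(n=8) = (1/8)^2 = 1/64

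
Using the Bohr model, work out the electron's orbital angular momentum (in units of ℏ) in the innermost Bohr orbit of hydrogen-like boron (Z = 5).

L_n = nℏ, so L/ℏ = n = 1.

1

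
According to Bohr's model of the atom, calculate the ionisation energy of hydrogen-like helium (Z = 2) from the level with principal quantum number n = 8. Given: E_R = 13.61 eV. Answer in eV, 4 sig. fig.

E_n = −E_R·Z²/n² = −13.61 × 2²/8² eV = -0.8506 eV
Ionisation energy = −E_n = 0.8506 eV

0.8506 eV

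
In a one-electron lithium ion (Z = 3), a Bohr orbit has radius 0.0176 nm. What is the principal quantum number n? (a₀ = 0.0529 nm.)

1

r_n = n²a₀/Z ⇒ n² = rZ/a₀ = 0.0176 × 3 / 0.0529 ≈ 1.00
n = 1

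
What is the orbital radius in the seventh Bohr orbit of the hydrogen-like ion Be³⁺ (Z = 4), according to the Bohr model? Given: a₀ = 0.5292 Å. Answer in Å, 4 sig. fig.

6.483 Å

r_n = n²a₀/Z = 7² × 0.5292 / 4
    = 49 × 0.5292 / 4 = 6.483 Å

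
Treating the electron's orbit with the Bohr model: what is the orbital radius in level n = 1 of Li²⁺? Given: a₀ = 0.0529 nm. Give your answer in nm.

r_n = n²a₀/Z = 1² × 0.0529 / 3
    = 1 × 0.0529 / 3 = 0.0176 nm

0.0176 nm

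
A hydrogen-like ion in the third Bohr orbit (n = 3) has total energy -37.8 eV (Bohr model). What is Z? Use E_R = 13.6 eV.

E_n = −E_R Z²/n² ⇒ Z² = −E_n n²/E_R = 37.8 × 3² / 13.6 ≈ 25.01
Z = 5

5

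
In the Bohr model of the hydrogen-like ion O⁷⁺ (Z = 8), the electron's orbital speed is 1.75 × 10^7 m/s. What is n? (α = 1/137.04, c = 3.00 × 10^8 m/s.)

v_n = Zαc/n ⇒ n = Zαc/v = 8 × 0.00730 × 3.00 × 10^8 / 1.75 × 10^7 ≈ 1.00
n = 1

1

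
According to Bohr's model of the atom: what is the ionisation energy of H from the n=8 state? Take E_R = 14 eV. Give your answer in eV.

E_n = −E_R·Z²/n² = −14 × 1²/8² eV = -0.22 eV
Ionisation energy = −E_n = 0.22 eV

0.22 eV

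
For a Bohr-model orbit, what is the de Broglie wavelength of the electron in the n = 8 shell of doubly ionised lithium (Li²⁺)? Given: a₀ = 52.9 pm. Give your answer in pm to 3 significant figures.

The Bohr quantisation condition is nλ = 2πr_n.
r_n = n²a₀/Z = 1130 pm
λ = 2πr_n/n = 2π·1130/8 = 886 pm

886 pm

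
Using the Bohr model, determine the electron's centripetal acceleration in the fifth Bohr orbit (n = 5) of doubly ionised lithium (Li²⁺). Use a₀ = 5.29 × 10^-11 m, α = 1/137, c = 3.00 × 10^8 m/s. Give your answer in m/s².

3.92 × 10^21 m/s²

r = n²a₀/Z = 4.41 × 10^-10 m, v = Zαc/n = 1.31 × 10^6 m/s
a = v²/r = (1.31 × 10^6)² / 4.41 × 10^-10 = 3.92 × 10^21 m/s²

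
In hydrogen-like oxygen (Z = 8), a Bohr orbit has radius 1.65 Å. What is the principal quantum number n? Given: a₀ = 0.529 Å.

5

r_n = n²a₀/Z ⇒ n² = rZ/a₀ = 1.65 × 8 / 0.529 ≈ 24.95
n = 5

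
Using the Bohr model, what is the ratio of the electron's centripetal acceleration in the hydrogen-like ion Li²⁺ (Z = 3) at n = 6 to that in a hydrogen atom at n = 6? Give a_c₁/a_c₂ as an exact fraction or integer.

27

a_c ∝ Z^3 · n^-4
a_c₁/a_c₂ = (3/1)^3 · (6/6)^-4 = 27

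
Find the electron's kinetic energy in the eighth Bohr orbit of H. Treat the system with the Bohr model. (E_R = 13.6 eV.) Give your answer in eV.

For a Coulomb orbit the virial theorem gives K = −E_n.
E_n = −E_R·Z²/n², so K = E_R·Z²/n² = 13.6 × 1²/8² = 0.212 eV

0.212 eV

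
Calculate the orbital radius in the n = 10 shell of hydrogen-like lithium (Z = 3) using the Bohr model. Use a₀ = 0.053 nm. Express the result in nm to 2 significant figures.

r_n = n²a₀/Z = 10² × 0.053 / 3
    = 100 × 0.053 / 3 = 1.8 nm

1.8 nm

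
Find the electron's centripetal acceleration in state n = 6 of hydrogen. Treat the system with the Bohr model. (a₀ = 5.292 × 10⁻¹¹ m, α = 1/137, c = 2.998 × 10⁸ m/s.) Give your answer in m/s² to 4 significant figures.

r = n²a₀/Z = 1.905 × 10⁻⁹ m, v = Zαc/n = 3.647 × 10⁵ m/s
a = v²/r = (3.647 × 10⁵)² / 1.905 × 10⁻⁹ = 6.982 × 10¹⁹ m/s²

6.982 × 10¹⁹ m/s²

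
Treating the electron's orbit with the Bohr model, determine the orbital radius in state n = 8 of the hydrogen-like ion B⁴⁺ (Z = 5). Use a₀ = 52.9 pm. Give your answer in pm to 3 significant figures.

677 pm

r_n = n²a₀/Z = 8² × 52.9 / 5
    = 64 × 52.9 / 5 = 677 pm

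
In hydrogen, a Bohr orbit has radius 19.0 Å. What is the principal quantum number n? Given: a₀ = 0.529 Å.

r_n = n²a₀/Z ⇒ n² = rZ/a₀ = 19.0 × 1 / 0.529 ≈ 35.92
n = 6

6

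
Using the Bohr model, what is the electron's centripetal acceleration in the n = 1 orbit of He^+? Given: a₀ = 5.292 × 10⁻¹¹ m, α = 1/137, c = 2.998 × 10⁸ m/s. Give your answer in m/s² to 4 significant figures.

7.239 × 10²³ m/s²

r = n²a₀/Z = 2.646 × 10⁻¹¹ m, v = Zαc/n = 4.377 × 10⁶ m/s
a = v²/r = (4.377 × 10⁶)² / 2.646 × 10⁻¹¹ = 7.239 × 10²³ m/s²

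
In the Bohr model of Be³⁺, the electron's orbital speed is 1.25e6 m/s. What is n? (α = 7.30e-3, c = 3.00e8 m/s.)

v_n = Zαc/n ⇒ n = Zαc/v = 4 × 0.00730 × 3.00e8 / 1.25e6 ≈ 7.01
n = 7

7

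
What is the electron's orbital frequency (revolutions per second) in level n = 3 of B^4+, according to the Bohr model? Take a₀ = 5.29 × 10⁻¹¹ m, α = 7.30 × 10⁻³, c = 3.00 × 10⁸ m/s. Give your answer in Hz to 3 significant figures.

r = n²a₀/Z = 9.52 × 10⁻¹¹ m, v = Zαc/n = 3.65 × 10⁶ m/s
f = v/(2πr) = 6.10 × 10¹⁵ Hz

6.10 × 10¹⁵ Hz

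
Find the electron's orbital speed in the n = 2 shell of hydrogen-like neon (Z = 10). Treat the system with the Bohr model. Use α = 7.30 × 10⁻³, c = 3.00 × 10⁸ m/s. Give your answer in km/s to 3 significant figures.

v_n = Zαc/n = 10 × 0.00730 × 3.00 × 10⁸ / 2
    = 1.09 × 10⁴ km/s

1.09 × 10⁴ km/s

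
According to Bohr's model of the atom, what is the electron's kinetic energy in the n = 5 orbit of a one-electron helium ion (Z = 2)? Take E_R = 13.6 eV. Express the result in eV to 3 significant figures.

For a Coulomb orbit the virial theorem gives K = −E_n.
E_n = −E_R·Z²/n², so K = E_R·Z²/n² = 13.6 × 2²/5² = 2.18 eV

2.18 eV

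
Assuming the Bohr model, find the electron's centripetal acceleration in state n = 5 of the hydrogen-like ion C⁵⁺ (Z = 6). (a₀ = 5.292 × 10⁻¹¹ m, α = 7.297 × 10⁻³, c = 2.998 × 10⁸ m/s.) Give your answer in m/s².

r = n²a₀/Z = 2.205 × 10⁻¹⁰ m, v = Zαc/n = 2.625 × 10⁶ m/s
a = v²/r = (2.625 × 10⁶)² / 2.205 × 10⁻¹⁰ = 3.125 × 10²² m/s²

3.125 × 10²² m/s²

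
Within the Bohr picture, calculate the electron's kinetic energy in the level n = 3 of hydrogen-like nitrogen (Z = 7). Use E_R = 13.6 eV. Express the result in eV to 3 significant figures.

74.0 eV

For a Coulomb orbit the virial theorem gives K = −E_n.
E_n = −E_R·Z²/n², so K = E_R·Z²/n² = 13.6 × 7²/3² = 74.0 eV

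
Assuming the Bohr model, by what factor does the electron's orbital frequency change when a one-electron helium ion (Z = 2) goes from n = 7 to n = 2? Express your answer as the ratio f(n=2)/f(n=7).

f ∝ Z^2 · n^-3; with Z fixed, f ∝ n^-3.
f(n=2)/f(n=7) = (2/7)^-3 = 343/8

343/8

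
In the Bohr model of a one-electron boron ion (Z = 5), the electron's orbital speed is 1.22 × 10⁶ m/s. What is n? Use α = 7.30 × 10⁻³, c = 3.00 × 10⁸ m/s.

9

v_n = Zαc/n ⇒ n = Zαc/v = 5 × 0.00730 × 3.00 × 10⁸ / 1.22 × 10⁶ ≈ 8.98
n = 9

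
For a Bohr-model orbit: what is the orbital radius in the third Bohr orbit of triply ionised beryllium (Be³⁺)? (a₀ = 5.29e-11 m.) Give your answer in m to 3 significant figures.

r_n = n²a₀/Z = 3² × 5.29e-11 / 4
    = 9 × 5.29e-11 / 4 = 1.19e-10 m

1.19e-10 m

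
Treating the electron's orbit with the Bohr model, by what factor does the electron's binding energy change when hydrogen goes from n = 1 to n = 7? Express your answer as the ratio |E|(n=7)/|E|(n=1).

1/49

|E| ∝ Z^2 · n^-2; with Z fixed, |E| ∝ n^-2.
|E|(n=7)/|E|(n=1) = (7/1)^-2 = 1/49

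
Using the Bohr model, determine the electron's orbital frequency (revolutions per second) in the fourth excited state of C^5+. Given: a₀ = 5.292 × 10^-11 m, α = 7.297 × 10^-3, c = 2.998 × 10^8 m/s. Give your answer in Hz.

r = n²a₀/Z = 2.205 × 10^-10 m, v = Zαc/n = 2.625 × 10^6 m/s
f = v/(2πr) = 1.895 × 10^15 Hz

1.895 × 10^15 Hz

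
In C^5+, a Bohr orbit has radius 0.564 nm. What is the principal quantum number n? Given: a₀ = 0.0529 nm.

r_n = n²a₀/Z ⇒ n² = rZ/a₀ = 0.564 × 6 / 0.0529 ≈ 63.97
n = 8

8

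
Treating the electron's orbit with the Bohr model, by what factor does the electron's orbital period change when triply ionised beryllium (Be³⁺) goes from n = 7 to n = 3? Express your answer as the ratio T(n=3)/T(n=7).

27/343

T ∝ Z^-2 · n^3; with Z fixed, T ∝ n^3.
T(n=3)/T(n=7) = (3/7)^3 = 27/343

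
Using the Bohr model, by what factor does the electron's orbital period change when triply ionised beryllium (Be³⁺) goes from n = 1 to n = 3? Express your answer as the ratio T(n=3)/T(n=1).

T ∝ Z^-2 · n^3; with Z fixed, T ∝ n^3.
T(n=3)/T(n=1) = (3/1)^3 = 27

27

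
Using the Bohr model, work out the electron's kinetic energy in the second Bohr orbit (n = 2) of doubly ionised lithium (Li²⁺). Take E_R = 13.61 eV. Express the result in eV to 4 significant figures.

30.62 eV

For a Coulomb orbit the virial theorem gives K = −E_n.
E_n = −E_R·Z²/n², so K = E_R·Z²/n² = 13.61 × 3²/2² = 30.62 eV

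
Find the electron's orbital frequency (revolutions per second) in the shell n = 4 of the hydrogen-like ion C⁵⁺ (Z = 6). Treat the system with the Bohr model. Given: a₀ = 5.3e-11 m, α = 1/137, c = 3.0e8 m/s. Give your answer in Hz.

r = n²a₀/Z = 1.4e-10 m, v = Zαc/n = 3.3e6 m/s
f = v/(2πr) = 3.7e15 Hz

3.7e15 Hz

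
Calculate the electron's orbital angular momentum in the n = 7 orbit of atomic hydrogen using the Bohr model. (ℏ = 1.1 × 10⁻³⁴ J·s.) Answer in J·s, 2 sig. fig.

L_n = nℏ = 7 × 1.1 × 10⁻³⁴ = 7.7 × 10⁻³⁴ J·s

7.7 × 10⁻³⁴ J·s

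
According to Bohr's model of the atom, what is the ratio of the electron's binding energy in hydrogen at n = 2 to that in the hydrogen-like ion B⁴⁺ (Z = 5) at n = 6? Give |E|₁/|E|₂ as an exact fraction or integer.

|E| ∝ Z^2 · n^-2
|E|₁/|E|₂ = (1/5)^2 · (2/6)^-2 = 9/25

9/25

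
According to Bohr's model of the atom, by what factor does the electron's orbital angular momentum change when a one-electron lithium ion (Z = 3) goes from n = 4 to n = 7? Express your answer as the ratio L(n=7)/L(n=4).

7/4

L = nℏ depends only on n, so L ∝ n.
L(n=7)/L(n=4) = (7/4)^1 = 7/4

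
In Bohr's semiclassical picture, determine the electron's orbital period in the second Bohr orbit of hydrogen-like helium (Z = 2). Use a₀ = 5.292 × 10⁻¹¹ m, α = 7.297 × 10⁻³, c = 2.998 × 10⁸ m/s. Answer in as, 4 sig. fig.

r = n²a₀/Z = 2²·5.292 × 10⁻¹¹/2 = 1.058 × 10⁻¹⁰ m
v = Zαc/n = 2·0.007297·2.998 × 10⁸/2 = 2.188 × 10⁶ m/s
T = 2πr/v = 3.040 × 10⁻¹⁶ s = 304.0 as

304.0 as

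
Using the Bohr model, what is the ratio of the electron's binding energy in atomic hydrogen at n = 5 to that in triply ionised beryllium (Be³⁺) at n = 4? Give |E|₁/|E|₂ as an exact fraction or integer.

1/25

|E| ∝ Z^2 · n^-2
|E|₁/|E|₂ = (1/4)^2 · (5/4)^-2 = 1/25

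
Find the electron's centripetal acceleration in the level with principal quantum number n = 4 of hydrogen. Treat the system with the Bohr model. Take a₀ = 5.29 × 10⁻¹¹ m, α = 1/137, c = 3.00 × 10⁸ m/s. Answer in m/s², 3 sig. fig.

r = n²a₀/Z = 8.46 × 10⁻¹⁰ m, v = Zαc/n = 5.47 × 10⁵ m/s
a = v²/r = (5.47 × 10⁵)² / 8.46 × 10⁻¹⁰ = 3.54 × 10²⁰ m/s²

3.54 × 10²⁰ m/s²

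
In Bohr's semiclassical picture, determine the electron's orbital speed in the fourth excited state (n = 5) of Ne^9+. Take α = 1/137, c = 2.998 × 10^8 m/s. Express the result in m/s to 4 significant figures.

v_n = Zαc/n = 10 × 0.007299 × 2.998 × 10^8 / 5
    = 4.377 × 10^6 m/s

4.377 × 10^6 m/s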